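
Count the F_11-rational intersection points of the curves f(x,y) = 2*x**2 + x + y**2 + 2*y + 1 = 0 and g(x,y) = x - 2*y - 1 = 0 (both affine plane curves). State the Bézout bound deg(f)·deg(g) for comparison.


Common zeros: {(7, 3)}; count = 1; Bézout bound = 2.

deg(f) = 2, deg(g) = 1, so Bézout bound = 2.
Scan x ∈ F_11. For each x, list the y ∈ F_11 with f(x, y) ≡ 0 and those with g(x, y) ≡ 0 (mod 11); the common zeros in that column are the intersection.
  x = 0: f ≡ 0 at y ∈ {10}; g ≡ 0 at y ∈ {5}; common: ∅.
  x = 1: f ≡ 0 at y ∈ ∅; g ≡ 0 at y ∈ {0}; common: ∅.
  x = 2: f ≡ 0 at y ∈ {0, 9}; g ≡ 0 at y ∈ {6}; common: ∅.
  x = 3: f ≡ 0 at y ∈ {0, 9}; g ≡ 0 at y ∈ {1}; common: ∅.
  x = 4: f ≡ 0 at y ∈ ∅; g ≡ 0 at y ∈ {7}; common: ∅.
  x = 5: f ≡ 0 at y ∈ {10}; g ≡ 0 at y ∈ {2}; common: ∅.
  x = 6: f ≡ 0 at y ∈ ∅; g ≡ 0 at y ∈ {8}; common: ∅.
  x = 7: f ≡ 0 at y ∈ {3, 6}; g ≡ 0 at y ∈ {3}; common: {3}.
  x = 8: f ≡ 0 at y ∈ ∅; g ≡ 0 at y ∈ {9}; common: ∅.
  x = 9: f ≡ 0 at y ∈ {3, 6}; g ≡ 0 at y ∈ {4}; common: ∅.
  x = 10: f ≡ 0 at y ∈ ∅; g ≡ 0 at y ∈ {10}; common: ∅.
Collecting: common zeros = {(7, 3)}, so the count is 1.
Comparison with the Bézout bound: 1 ≤ 2 = deg(f)·deg(g), as expected for curves with no common component (the affine F_11-count falls short of the bound because intersections may lie at infinity, over extension fields, or carry multiplicity).


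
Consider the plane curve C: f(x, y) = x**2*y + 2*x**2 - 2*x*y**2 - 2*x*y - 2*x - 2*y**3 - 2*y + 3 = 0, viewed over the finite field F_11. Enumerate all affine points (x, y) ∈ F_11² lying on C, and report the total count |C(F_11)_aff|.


Affine F_11-points: {(2, 9), (3, 6), (5, 1), (5, 6), (5, 10), (6, 3), (8, 1), (8, 3), (8, 10)}; count = 9.

For each of the 121 pairs (x, y) ∈ F_11², evaluate f(x, y) mod 11. Record the zeros.
  x = 0: [0↦3, 1↦10, 2↦5, 3↦9, 4↦10, 5↦7, 6↦10, 7↦7, 8↦8, 9↦1, 10↦7]  zeros at y ∈ ∅
  x = 1: [0↦3, 1↦7, 2↦6, 3↦10, 4↦7, 5↦7, 6↦9, 7↦1, 8↦4, 9↦6, 10↦6]  zeros at y ∈ ∅
  x = 2: [0↦7, 1↦10, 2↦4, 3↦10, 4↦5, 5↦10, 6↦2, 7↦2, 8↦9, 9↦0, 10↦7]  zeros at y ∈ {9}
  x = 3: [0↦4, 1↦8, 2↦10, 3↦9, 4↦4, 5↦5, 6↦0, 7↦10, 8↦1, 9↦5, 10↦10]  zeros at y ∈ {6}
  x = 4: [0↦5, 1↦1, 2↦2, 3↦7, 4↦4, 5↦3, 6↦3, 7↦3, 8↦2, 9↦10, 10↦4]  zeros at y ∈ ∅
  x = 5: [0↦10, 1↦0, 2↦2, 3↦4, 4↦5, 5↦4, 6↦0, 7↦3, 8↦1, 9↦4, 10↦0]  zeros at y ∈ {1, 6, 10}
  x = 6: [0↦8, 1↦5, 2↦10, 3↦0, 4↦7, 5↦8, 6↦2, 7↦10, 8↦9, 9↦9, 10↦9]  zeros at y ∈ {3}
  x = 7: [0↦10, 1↦5, 2↦4, 3↦6, 4↦10, 5↦4, 6↦9, 7↦2, 8↦4, 9↦3, 10↦9]  zeros at y ∈ ∅
  x = 8: [0↦5, 1↦0, 2↦6, 3↦0, 4↦3, 5↦3, 6↦10, 7↦1, 8↦8, 9↦8, 10↦0]  zeros at y ∈ {1, 3, 10}
  x = 9: [0↦4, 1↦1, 2↦5, 3↦4, 4↦8, 5↦5, 6↦5, 7↦7, 8↦10, 9↦2, 10↦4]  zeros at y ∈ ∅
  x = 10: [0↦7, 1↦8, 2↦1, 3↦7, 4↦3, 5↦10, 6↦5, 7↦9, 8↦10, 9↦7, 10↦10]  zeros at y ∈ ∅
Collecting zeros: affine points = {(2, 9), (3, 6), (5, 1), (5, 6), (5, 10), (6, 3), (8, 1), (8, 3), (8, 10)}.
Total count |C(F_11)_aff| = 9.


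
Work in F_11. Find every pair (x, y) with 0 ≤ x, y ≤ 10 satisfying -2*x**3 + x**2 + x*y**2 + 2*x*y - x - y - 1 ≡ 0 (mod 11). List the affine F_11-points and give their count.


Affine F_11-points: {(0, 10), (5, 0), (5, 7), (6, 5), (6, 6), (8, 1), (8, 4)}; count = 7.

For each of the 121 pairs (x, y) ∈ F_11², evaluate f(x, y) mod 11. Record the zeros.
  x = 0: [0↦10, 1↦9, 2↦8, 3↦7, 4↦6, 5↦5, 6↦4, 7↦3, 8↦2, 9↦1, 10↦0]  zeros at y ∈ {10}
  x = 1: [0↦8, 1↦10, 2↦3, 3↦9, 4↦6, 5↦5, 6↦6, 7↦9, 8↦3, 9↦10, 10↦8]  zeros at y ∈ ∅
  x = 2: [0↦7, 1↦1, 2↦10, 3↦1, 4↦7, 5↦6, 6↦9, 7↦5, 8↦5, 9↦9, 10↦6]  zeros at y ∈ ∅
  x = 3: [0↦6, 1↦3, 2↦6, 3↦4, 4↦8, 5↦7, 6↦1, 7↦1, 8↦7, 9↦8, 10↦4]  zeros at y ∈ ∅
  x = 4: [0↦4, 1↦4, 2↦1, 3↦6, 4↦8, 5↦7, 6↦3, 7↦7, 8↦8, 9↦6, 10↦1]  zeros at y ∈ ∅
  x = 5: [0↦0, 1↦3, 2↦5, 3↦6, 4↦6, 5↦5, 6↦3, 7↦0, 8↦7, 9↦2, 10↦7]  zeros at y ∈ {0, 7}
  x = 6: [0↦4, 1↦10, 2↦6, 3↦3, 4↦1, 5↦0, 6↦0, 7↦1, 8↦3, 9↦6, 10↦10]  zeros at y ∈ {5, 6}
  x = 7: [0↦4, 1↦2, 2↦3, 3↦7, 4↦3, 5↦2, 6↦4, 7↦9, 8↦6, 9↦6, 10↦9]  zeros at y ∈ ∅
  x = 8: [0↦10, 1↦0, 2↦6, 3↦6, 4↦0, 5↦10, 6↦3, 7↦1, 8↦4, 9↦1, 10↦3]  zeros at y ∈ {1, 4}
  x = 9: [0↦10, 1↦3, 2↦3, 3↦10, 4↦2, 5↦1, 6↦7, 7↦9, 8↦7, 9↦1, 10↦2]  zeros at y ∈ ∅
  x = 10: [0↦3, 1↦10, 2↦4, 3↦7, 4↦8, 5↦7, 6↦4, 7↦10, 8↦3, 9↦5, 10↦5]  zeros at y ∈ ∅
Collecting zeros: affine points = {(0, 10), (5, 0), (5, 7), (6, 5), (6, 6), (8, 1), (8, 4)}.
Total count |C(F_11)_aff| = 7.


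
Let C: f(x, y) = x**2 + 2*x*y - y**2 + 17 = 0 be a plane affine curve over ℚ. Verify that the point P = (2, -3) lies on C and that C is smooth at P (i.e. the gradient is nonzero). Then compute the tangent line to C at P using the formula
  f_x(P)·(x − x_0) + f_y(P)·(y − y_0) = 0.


Tangent line at P: -2*x + 10*y + 34 = 0.

Step 1: f(2, -3) = 0, so P lies on C.
Step 2: partial derivatives
  f_x(x, y) = 2*x + 2*y, f_y(x, y) = 2*x - 2*y.
  f_x(P) = -2, f_y(P) = 10 (gradient nonzero, so P is smooth).
Step 3: tangent line at P: -2·(x − 2) + 10·(y − -3) = 0.
Expanding: -2*x + 10*y + 34 = 0.


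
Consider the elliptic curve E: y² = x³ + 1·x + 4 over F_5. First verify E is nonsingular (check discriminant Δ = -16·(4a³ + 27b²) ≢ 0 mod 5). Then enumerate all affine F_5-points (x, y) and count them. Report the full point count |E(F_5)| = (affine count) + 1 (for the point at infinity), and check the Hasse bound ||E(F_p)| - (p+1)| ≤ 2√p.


Affine points = {(0, 2), (0, 3), (1, 1), (1, 4), (2, 2), (2, 3), (3, 2), (3, 3)}; affine count = 8; |E(F_5)| = 9.

Discriminant check: Δ ∝ 4a³ + 27b² = 4·1³ + 27·4² = 4·1 + 27·16 ≡ 1 (mod 5). Nonzero ⇒ E is nonsingular.
For each x ∈ F_5, compute rhs = x³ + 1·x + 4 mod 5, then count y ∈ F_5 with y² ≡ rhs.
  x = 0: rhs = 4, matching y values: 2, 3 (2 points).
  x = 1: rhs = 1, matching y values: 1, 4 (2 points).
  x = 2: rhs = 4, matching y values: 2, 3 (2 points).
  x = 3: rhs = 4, matching y values: 2, 3 (2 points).
  x = 4: rhs = 2, matching y values: none (0 points).
Total affine count: 8.
Full point count |E(F_5)| = 8 + 1 = 9.
Hasse bound: |9 − (5+1)| = |3| = 3 ≤ 2√5 ≈ 4.4721 ✓.


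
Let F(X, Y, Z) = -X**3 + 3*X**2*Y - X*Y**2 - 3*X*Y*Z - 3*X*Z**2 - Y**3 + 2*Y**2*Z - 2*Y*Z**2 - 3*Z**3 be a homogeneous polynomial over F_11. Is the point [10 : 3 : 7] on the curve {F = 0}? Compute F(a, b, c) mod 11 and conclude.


F(10,3,7) ≡ 6 (mod 11); P is NOT on the curve.

Evaluate F(10, 3, 7) term-by-term (mod 11).
  -X**3 ↦ -1·1000·1·1 = -1000
  3*X**2*Y ↦ 3·100·3·1 = 900
  -X*Y**2 ↦ -1·10·9·1 = -90
  -3*X*Y*Z ↦ -3·10·3·7 = -630
  -3*X*Z**2 ↦ -3·10·1·49 = -1470
  -Y**3 ↦ -1·1·27·1 = -27
  2*Y**2*Z ↦ 2·1·9·7 = 126
  -2*Y*Z**2 ↦ -2·1·3·49 = -294
  -3*Z**3 ↦ -3·1·1·343 = -1029
Sum: F(10, 3, 7) = (-1000) + (900) + (-90) + (-630) + (-1470) + (-27) + (126) + (-294) + (-1029) = -3514.
Reducing mod 11: -3514 ≡ 6 (mod 11).
Since F(a, b, c) ≡ 6 ≠ 0 (mod 11), P does NOT lie on the curve.


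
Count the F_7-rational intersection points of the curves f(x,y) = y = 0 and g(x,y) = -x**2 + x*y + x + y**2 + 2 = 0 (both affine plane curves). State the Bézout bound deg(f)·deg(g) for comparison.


Common zeros: {(2, 0), (6, 0)}; count = 2; Bézout bound = 2.

deg(f) = 1, deg(g) = 2, so Bézout bound = 2.
Scan x ∈ F_7. For each x, list the y ∈ F_7 with f(x, y) ≡ 0 and those with g(x, y) ≡ 0 (mod 7); the common zeros in that column are the intersection.
  x = 0: f ≡ 0 at y ∈ {0}; g ≡ 0 at y ∈ ∅; common: ∅.
  x = 1: f ≡ 0 at y ∈ {0}; g ≡ 0 at y ∈ {3}; common: ∅.
  x = 2: f ≡ 0 at y ∈ {0}; g ≡ 0 at y ∈ {0, 5}; common: {0}.
  x = 3: f ≡ 0 at y ∈ {0}; g ≡ 0 at y ∈ {1, 3}; common: ∅.
  x = 4: f ≡ 0 at y ∈ {0}; g ≡ 0 at y ∈ {5}; common: ∅.
  x = 5: f ≡ 0 at y ∈ {0}; g ≡ 0 at y ∈ ∅; common: ∅.
  x = 6: f ≡ 0 at y ∈ {0}; g ≡ 0 at y ∈ {0, 1}; common: {0}.
Collecting: common zeros = {(2, 0), (6, 0)}, so the count is 2.
Comparison with the Bézout bound: 2 ≤ 2 = deg(f)·deg(g), as expected for curves with no common component (the bound is attained).


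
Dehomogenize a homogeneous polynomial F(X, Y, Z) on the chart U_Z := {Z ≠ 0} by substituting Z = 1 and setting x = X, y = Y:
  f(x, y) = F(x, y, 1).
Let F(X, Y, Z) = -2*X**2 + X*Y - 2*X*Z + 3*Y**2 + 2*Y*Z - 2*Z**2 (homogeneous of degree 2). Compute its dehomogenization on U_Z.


f(x, y) = -2*x**2 + x*y - 2*x + 3*y**2 + 2*y - 2

On U_Z we set Z = 1. Each monomial c·X^i·Y^j·Z^k in F becomes c·x^i·y^j·1^k = c·x^i·y^j.
Substituting Z = 1: F(X, Y, 1) = -2*x**2 + x*y - 2*x + 3*y**2 + 2*y - 2.
Note: deg(f) ≤ deg(F) = 2; strict inequality happens when F is divisible by Z (lost terms).


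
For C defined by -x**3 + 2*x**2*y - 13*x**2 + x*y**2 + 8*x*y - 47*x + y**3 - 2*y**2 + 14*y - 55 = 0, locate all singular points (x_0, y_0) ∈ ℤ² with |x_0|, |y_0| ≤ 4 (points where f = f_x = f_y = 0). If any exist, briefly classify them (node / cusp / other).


Singular points: {(-3, 2)}; classification: cusp.

Compute partial derivatives:
  f_x = -3*x**2 + 4*x*y - 26*x + y**2 + 8*y - 47.
  f_y = 2*x**2 + 2*x*y + 8*x + 3*y**2 - 4*y + 14.
Scan x_0 ∈ {−4, ..., 4}. For each x_0, f_y(x_0, y) is a polynomial in y; find its integer roots y ∈ {−4, ..., 4}, then test f_x and f at those candidates.
  x = -4: f_y(-4, y) = 3*y**2 - 12*y + 14; no integer root y with |y| ≤ 4.
  x = -3: f_y(-3, y) = 3*y**2 - 10*y + 8; vanishes at y ∈ {2}. (-3, 2): f_x = 0, f = 0 — SINGULAR.
  x = -2: f_y(-2, y) = 3*y**2 - 8*y + 6; no integer root y with |y| ≤ 4.
  x = -1: f_y(-1, y) = 3*y**2 - 6*y + 8; no integer root y with |y| ≤ 4.
  x = 0: f_y(0, y) = 3*y**2 - 4*y + 14; no integer root y with |y| ≤ 4.
  x = 1: f_y(1, y) = 3*y**2 - 2*y + 24; no integer root y with |y| ≤ 4.
  x = 2: f_y(2, y) = 3*y**2 + 38; no integer root y with |y| ≤ 4.
  x = 3: f_y(3, y) = 3*y**2 + 2*y + 56; no integer root y with |y| ≤ 4.
  x = 4: f_y(4, y) = 3*y**2 + 4*y + 78; no integer root y with |y| ≤ 4.
Only singular point on the grid: (-3, 2).
Classify: substitute x = -3 + u, y = 2 + v and expand: f = -u**3 + 2*u**2*v + u*v**2 + v**3 + v**2.
No constant or linear terms (consistent with a singular point). Quadratic part: v**2. Cubic part: -u**3 + 2*u**2*v + u*v**2 + v**3.
The quadratic part v**2 is a perfect square, so there is a single (double) tangent line v = 0, i.e. y = 2. Restricting the cubic part to that line (v = 0) leaves -u**3 ≠ 0, so f is not divisible by v and the branch is v² ≈ u**3 to lowest order — this is a cusp.
Classification: cusp.


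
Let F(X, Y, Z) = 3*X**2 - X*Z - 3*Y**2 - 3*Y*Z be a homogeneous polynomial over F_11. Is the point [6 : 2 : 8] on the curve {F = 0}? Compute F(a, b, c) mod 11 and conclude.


F(6,2,8) ≡ 0 (mod 11); P is on the curve.

Evaluate F(6, 2, 8) term-by-term (mod 11).
  3*X**2 ↦ 3·36·1·1 = 108
  -X*Z ↦ -1·6·1·8 = -48
  -3*Y**2 ↦ -3·1·4·1 = -12
  -3*Y*Z ↦ -3·1·2·8 = -48
Sum: F(6, 2, 8) = (108) + (-48) + (-12) + (-48) = 0.
Reducing mod 11: 0 ≡ 0 (mod 11).
Since F(a, b, c) ≡ 0 (mod 11), P lies on the curve.


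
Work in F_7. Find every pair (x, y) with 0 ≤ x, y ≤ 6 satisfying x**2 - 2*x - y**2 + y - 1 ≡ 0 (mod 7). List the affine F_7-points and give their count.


Affine F_7-points: {(0, 3), (0, 5), (1, 4), (2, 3), (2, 5), (3, 2), (3, 6), (4, 0), (4, 1), (5, 0), (5, 1), (6, 2), (6, 6)}; count = 13.

For each of the 49 pairs (x, y) ∈ F_7², evaluate f(x, y) mod 7. Record the zeros.
  x = 0: [0↦6, 1↦6, 2↦4, 3↦0, 4↦1, 5↦0, 6↦4]  zeros at y ∈ {3, 5}
  x = 1: [0↦5, 1↦5, 2↦3, 3↦6, 4↦0, 5↦6, 6↦3]  zeros at y ∈ {4}
  x = 2: [0↦6, 1↦6, 2↦4, 3↦0, 4↦1, 5↦0, 6↦4]  zeros at y ∈ {3, 5}
  x = 3: [0↦2, 1↦2, 2↦0, 3↦3, 4↦4, 5↦3, 6↦0]  zeros at y ∈ {2, 6}
  x = 4: [0↦0, 1↦0, 2↦5, 3↦1, 4↦2, 5↦1, 6↦5]  zeros at y ∈ {0, 1}
  x = 5: [0↦0, 1↦0, 2↦5, 3↦1, 4↦2, 5↦1, 6↦5]  zeros at y ∈ {0, 1}
  x = 6: [0↦2, 1↦2, 2↦0, 3↦3, 4↦4, 5↦3, 6↦0]  zeros at y ∈ {2, 6}
Collecting zeros: affine points = {(0, 3), (0, 5), (1, 4), (2, 3), (2, 5), (3, 2), (3, 6), (4, 0), (4, 1), (5, 0), (5, 1), (6, 2), (6, 6)}.
Total count |C(F_7)_aff| = 13.


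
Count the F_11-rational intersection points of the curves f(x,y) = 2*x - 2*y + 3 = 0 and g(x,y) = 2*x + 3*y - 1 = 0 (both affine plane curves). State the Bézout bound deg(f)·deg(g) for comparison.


Common zeros: {(7, 3)}; count = 1; Bézout bound = 1.

deg(f) = 1, deg(g) = 1, so Bézout bound = 1.
Scan x ∈ F_11. For each x, list the y ∈ F_11 with f(x, y) ≡ 0 and those with g(x, y) ≡ 0 (mod 11); the common zeros in that column are the intersection.
  x = 0: f ≡ 0 at y ∈ {7}; g ≡ 0 at y ∈ {4}; common: ∅.
  x = 1: f ≡ 0 at y ∈ {8}; g ≡ 0 at y ∈ {7}; common: ∅.
  x = 2: f ≡ 0 at y ∈ {9}; g ≡ 0 at y ∈ {10}; common: ∅.
  x = 3: f ≡ 0 at y ∈ {10}; g ≡ 0 at y ∈ {2}; common: ∅.
  x = 4: f ≡ 0 at y ∈ {0}; g ≡ 0 at y ∈ {5}; common: ∅.
  x = 5: f ≡ 0 at y ∈ {1}; g ≡ 0 at y ∈ {8}; common: ∅.
  x = 6: f ≡ 0 at y ∈ {2}; g ≡ 0 at y ∈ {0}; common: ∅.
  x = 7: f ≡ 0 at y ∈ {3}; g ≡ 0 at y ∈ {3}; common: {3}.
  x = 8: f ≡ 0 at y ∈ {4}; g ≡ 0 at y ∈ {6}; common: ∅.
  x = 9: f ≡ 0 at y ∈ {5}; g ≡ 0 at y ∈ {9}; common: ∅.
  x = 10: f ≡ 0 at y ∈ {6}; g ≡ 0 at y ∈ {1}; common: ∅.
Collecting: common zeros = {(7, 3)}, so the count is 1.
Comparison with the Bézout bound: 1 ≤ 1 = deg(f)·deg(g), as expected for curves with no common component (the bound is attained).


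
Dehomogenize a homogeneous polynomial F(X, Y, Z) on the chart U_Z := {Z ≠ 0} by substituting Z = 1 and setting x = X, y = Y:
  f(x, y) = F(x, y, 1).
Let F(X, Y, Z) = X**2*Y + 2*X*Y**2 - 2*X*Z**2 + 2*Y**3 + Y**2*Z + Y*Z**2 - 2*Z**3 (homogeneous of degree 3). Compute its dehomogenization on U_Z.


f(x, y) = x**2*y + 2*x*y**2 - 2*x + 2*y**3 + y**2 + y - 2

On U_Z we set Z = 1. Each monomial c·X^i·Y^j·Z^k in F becomes c·x^i·y^j·1^k = c·x^i·y^j.
Substituting Z = 1: F(X, Y, 1) = x**2*y + 2*x*y**2 - 2*x + 2*y**3 + y**2 + y - 2.
Note: deg(f) ≤ deg(F) = 3; strict inequality happens when F is divisible by Z (lost terms).


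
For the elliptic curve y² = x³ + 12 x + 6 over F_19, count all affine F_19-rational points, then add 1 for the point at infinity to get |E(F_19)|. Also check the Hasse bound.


Affine points = {(0, 5), (0, 14), (1, 0), (2, 0), (4, 2), (4, 17), (5, 1), (5, 18), (6, 3), (6, 16), (8, 5), (8, 14), (9, 8), (9, 11), (10, 9), (10, 10), (11, 5), (11, 14), (12, 4), (12, 15), (14, 7), (14, 12), (16, 0)}; affine count = 23; |E(F_19)| = 24.

Discriminant check: Δ ∝ 4a³ + 27b² = 4·12³ + 27·6² = 4·1728 + 27·36 ≡ 18 (mod 19). Nonzero ⇒ E is nonsingular.
For each x ∈ F_19, compute rhs = x³ + 12·x + 6 mod 19, then count y ∈ F_19 with y² ≡ rhs.
  x = 0: rhs = 6, matching y values: 5, 14 (2 points).
  x = 1: rhs = 0, matching y values: 0 (1 points).
  x = 2: rhs = 0, matching y values: 0 (1 points).
  x = 3: rhs = 12, matching y values: none (0 points).
  x = 4: rhs = 4, matching y values: 2, 17 (2 points).
  x = 5: rhs = 1, matching y values: 1, 18 (2 points).
  x = 6: rhs = 9, matching y values: 3, 16 (2 points).
  x = 7: rhs = 15, matching y values: none (0 points).
  x = 8: rhs = 6, matching y values: 5, 14 (2 points).
  x = 9: rhs = 7, matching y values: 8, 11 (2 points).
  x = 10: rhs = 5, matching y values: 9, 10 (2 points).
  x = 11: rhs = 6, matching y values: 5, 14 (2 points).
  x = 12: rhs = 16, matching y values: 4, 15 (2 points).
  x = 13: rhs = 3, matching y values: none (0 points).
  x = 14: rhs = 11, matching y values: 7, 12 (2 points).
  x = 15: rhs = 8, matching y values: none (0 points).
  x = 16: rhs = 0, matching y values: 0 (1 points).
  x = 17: rhs = 12, matching y values: none (0 points).
  x = 18: rhs = 12, matching y values: none (0 points).
Total affine count: 23.
Full point count |E(F_19)| = 23 + 1 = 24.
Hasse bound: |24 − (19+1)| = |4| = 4 ≤ 2√19 ≈ 8.7178 ✓.


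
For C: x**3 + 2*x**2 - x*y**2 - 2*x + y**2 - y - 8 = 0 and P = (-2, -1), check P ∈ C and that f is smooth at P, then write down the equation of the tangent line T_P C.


Tangent line at P: x - 7*y - 5 = 0.

Step 1: f(-2, -1) = 0, so P lies on C.
Step 2: partial derivatives
  f_x(x, y) = 3*x**2 + 4*x - y**2 - 2, f_y(x, y) = -2*x*y + 2*y - 1.
  f_x(P) = 1, f_y(P) = -7 (gradient nonzero, so P is smooth).
Step 3: tangent line at P: 1·(x − -2) + -7·(y − -1) = 0.
Expanding: x - 7*y - 5 = 0.


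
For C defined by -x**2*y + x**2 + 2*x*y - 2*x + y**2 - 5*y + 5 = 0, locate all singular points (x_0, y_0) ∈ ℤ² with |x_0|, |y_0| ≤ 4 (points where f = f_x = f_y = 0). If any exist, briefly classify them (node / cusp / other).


Singular points: {(1, 2)}; classification: node.

Compute partial derivatives:
  f_x = -2*x*y + 2*x + 2*y - 2.
  f_y = -x**2 + 2*x + 2*y - 5.
Scan x_0 ∈ {−4, ..., 4}. For each x_0, f_y(x_0, y) is a polynomial in y; find its integer roots y ∈ {−4, ..., 4}, then test f_x and f at those candidates.
  x = -4: f_y(-4, y) = 2*y - 29; no integer root y with |y| ≤ 4.
  x = -3: f_y(-3, y) = 2*y - 20; no integer root y with |y| ≤ 4.
  x = -2: f_y(-2, y) = 2*y - 13; no integer root y with |y| ≤ 4.
  x = -1: f_y(-1, y) = 2*y - 8; vanishes at y ∈ {4}. (-1, 4): f_x = 12 ≠ 0.
  x = 0: f_y(0, y) = 2*y - 5; no integer root y with |y| ≤ 4.
  x = 1: f_y(1, y) = 2*y - 4; vanishes at y ∈ {2}. (1, 2): f_x = 0, f = 0 — SINGULAR.
  x = 2: f_y(2, y) = 2*y - 5; no integer root y with |y| ≤ 4.
  x = 3: f_y(3, y) = 2*y - 8; vanishes at y ∈ {4}. (3, 4): f_x = -12 ≠ 0.
  x = 4: f_y(4, y) = 2*y - 13; no integer root y with |y| ≤ 4.
Only singular point on the grid: (1, 2).
Classify: substitute x = 1 + u, y = 2 + v and expand: f = -u**2*v - u**2 + v**2.
No constant or linear terms (consistent with a singular point). Quadratic part: -u**2 + v**2. Cubic part: -u**2*v.
The quadratic part v**2 - u**2 = (v − u)(v + u) splits into two distinct linear factors, so there are two distinct tangent lines y − 2 = ±(x − 1) — this is a node (ordinary double point).
Classification: node.


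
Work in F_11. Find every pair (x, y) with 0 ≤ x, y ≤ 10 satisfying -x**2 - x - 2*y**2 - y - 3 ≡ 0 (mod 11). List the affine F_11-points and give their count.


Affine F_11-points: {(1, 7), (1, 9), (4, 2), (4, 3), (5, 0), (5, 5), (6, 2), (6, 3), (9, 7), (9, 9)}; count = 10.

For each of the 121 pairs (x, y) ∈ F_11², evaluate f(x, y) mod 11. Record the zeros.
  x = 0: [0↦8, 1↦5, 2↦9, 3↦9, 4↦5, 5↦8, 6↦7, 7↦2, 8↦4, 9↦2, 10↦7]  zeros at y ∈ ∅
  x = 1: [0↦6, 1↦3, 2↦7, 3↦7, 4↦3, 5↦6, 6↦5, 7↦0, 8↦2, 9↦0, 10↦5]  zeros at y ∈ {7, 9}
  x = 2: [0↦2, 1↦10, 2↦3, 3↦3, 4↦10, 5↦2, 6↦1, 7↦7, 8↦9, 9↦7, 10↦1]  zeros at y ∈ ∅
  x = 3: [0↦7, 1↦4, 2↦8, 3↦8, 4↦4, 5↦7, 6↦6, 7↦1, 8↦3, 9↦1, 10↦6]  zeros at y ∈ ∅
  x = 4: [0↦10, 1↦7, 2↦0, 3↦0, 4↦7, 5↦10, 6↦9, 7↦4, 8↦6, 9↦4, 10↦9]  zeros at y ∈ {2, 3}
  x = 5: [0↦0, 1↦8, 2↦1, 3↦1, 4↦8, 5↦0, 6↦10, 7↦5, 8↦7, 9↦5, 10↦10]  zeros at y ∈ {0, 5}
  x = 6: [0↦10, 1↦7, 2↦0, 3↦0, 4↦7, 5↦10, 6↦9, 7↦4, 8↦6, 9↦4, 10↦9]  zeros at y ∈ {2, 3}
  x = 7: [0↦7, 1↦4, 2↦8, 3↦8, 4↦4, 5↦7, 6↦6, 7↦1, 8↦3, 9↦1, 10↦6]  zeros at y ∈ ∅
  x = 8: [0↦2, 1↦10, 2↦3, 3↦3, 4↦10, 5↦2, 6↦1, 7↦7, 8↦9, 9↦7, 10↦1]  zeros at y ∈ ∅
  x = 9: [0↦6, 1↦3, 2↦7, 3↦7, 4↦3, 5↦6, 6↦5, 7↦0, 8↦2, 9↦0, 10↦5]  zeros at y ∈ {7, 9}
  x = 10: [0↦8, 1↦5, 2↦9, 3↦9, 4↦5, 5↦8, 6↦7, 7↦2, 8↦4, 9↦2, 10↦7]  zeros at y ∈ ∅
Collecting zeros: affine points = {(1, 7), (1, 9), (4, 2), (4, 3), (5, 0), (5, 5), (6, 2), (6, 3), (9, 7), (9, 9)}.
Total count |C(F_11)_aff| = 10.


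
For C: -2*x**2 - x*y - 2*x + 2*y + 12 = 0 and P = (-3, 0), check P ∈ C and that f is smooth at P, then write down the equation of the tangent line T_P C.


Tangent line at P: 10*x + 5*y + 30 = 0.

Step 1: f(-3, 0) = 0, so P lies on C.
Step 2: partial derivatives
  f_x(x, y) = -4*x - y - 2, f_y(x, y) = 2 - x.
  f_x(P) = 10, f_y(P) = 5 (gradient nonzero, so P is smooth).
Step 3: tangent line at P: 10·(x − -3) + 5·(y − 0) = 0.
Expanding: 10*x + 5*y + 30 = 0.


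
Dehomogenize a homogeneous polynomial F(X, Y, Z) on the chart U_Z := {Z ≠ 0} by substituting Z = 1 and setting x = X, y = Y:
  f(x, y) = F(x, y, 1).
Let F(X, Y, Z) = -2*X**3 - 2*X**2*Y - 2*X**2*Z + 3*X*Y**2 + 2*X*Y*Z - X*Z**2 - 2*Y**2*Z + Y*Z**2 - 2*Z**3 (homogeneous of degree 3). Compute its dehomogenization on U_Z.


f(x, y) = -2*x**3 - 2*x**2*y - 2*x**2 + 3*x*y**2 + 2*x*y - x - 2*y**2 + y - 2

On U_Z we set Z = 1. Each monomial c·X^i·Y^j·Z^k in F becomes c·x^i·y^j·1^k = c·x^i·y^j.
Substituting Z = 1: F(X, Y, 1) = -2*x**3 - 2*x**2*y - 2*x**2 + 3*x*y**2 + 2*x*y - x - 2*y**2 + y - 2.
Note: deg(f) ≤ deg(F) = 3; strict inequality happens when F is divisible by Z (lost terms).


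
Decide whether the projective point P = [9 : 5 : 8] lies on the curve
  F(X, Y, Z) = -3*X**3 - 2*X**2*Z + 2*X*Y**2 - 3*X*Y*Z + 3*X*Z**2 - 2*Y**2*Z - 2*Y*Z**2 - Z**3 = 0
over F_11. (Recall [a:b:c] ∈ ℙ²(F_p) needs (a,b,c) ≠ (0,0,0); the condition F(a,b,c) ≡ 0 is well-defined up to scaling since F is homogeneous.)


F(9,5,8) ≡ 1 (mod 11); P is NOT on the curve.

Evaluate F(9, 5, 8) term-by-term (mod 11).
  -3*X**3 ↦ -3·729·1·1 = -2187
  -2*X**2*Z ↦ -2·81·1·8 = -1296
  2*X*Y**2 ↦ 2·9·25·1 = 450
  -3*X*Y*Z ↦ -3·9·5·8 = -1080
  3*X*Z**2 ↦ 3·9·1·64 = 1728
  -2*Y**2*Z ↦ -2·1·25·8 = -400
  -2*Y*Z**2 ↦ -2·1·5·64 = -640
  -Z**3 ↦ -1·1·1·512 = -512
Sum: F(9, 5, 8) = (-2187) + (-1296) + (450) + (-1080) + (1728) + (-400) + (-640) + (-512) = -3937.
Reducing mod 11: -3937 ≡ 1 (mod 11).
Since F(a, b, c) ≡ 1 ≠ 0 (mod 11), P does NOT lie on the curve.


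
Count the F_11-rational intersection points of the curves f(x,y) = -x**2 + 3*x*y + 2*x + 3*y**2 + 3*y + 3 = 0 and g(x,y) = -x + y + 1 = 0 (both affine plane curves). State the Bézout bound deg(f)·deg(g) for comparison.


Common zeros: {(7, 6)}; count = 1; Bézout bound = 2.

deg(f) = 2, deg(g) = 1, so Bézout bound = 2.
Scan x ∈ F_11. For each x, list the y ∈ F_11 with f(x, y) ≡ 0 and those with g(x, y) ≡ 0 (mod 11); the common zeros in that column are the intersection.
  x = 0: f ≡ 0 at y ∈ ∅; g ≡ 0 at y ∈ {10}; common: ∅.
  x = 1: f ≡ 0 at y ∈ ∅; g ≡ 0 at y ∈ {0}; common: ∅.
  x = 2: f ≡ 0 at y ∈ {2, 6}; g ≡ 0 at y ∈ {1}; common: ∅.
  x = 3: f ≡ 0 at y ∈ {0, 7}; g ≡ 0 at y ∈ {2}; common: ∅.
  x = 4: f ≡ 0 at y ∈ ∅; g ≡ 0 at y ∈ {3}; common: ∅.
  x = 5: f ≡ 0 at y ∈ ∅; g ≡ 0 at y ∈ {4}; common: ∅.
  x = 6: f ≡ 0 at y ∈ {2}; g ≡ 0 at y ∈ {5}; common: ∅.
  x = 7: f ≡ 0 at y ∈ {6, 8}; g ≡ 0 at y ∈ {6}; common: {6}.
  x = 8: f ≡ 0 at y ∈ {5, 8}; g ≡ 0 at y ∈ {7}; common: ∅.
  x = 9: f ≡ 0 at y ∈ {5, 7}; g ≡ 0 at y ∈ {8}; common: ∅.
  x = 10: f ≡ 0 at y ∈ {0}; g ≡ 0 at y ∈ {9}; common: ∅.
Collecting: common zeros = {(7, 6)}, so the count is 1.
Comparison with the Bézout bound: 1 ≤ 2 = deg(f)·deg(g), as expected for curves with no common component (the affine F_11-count falls short of the bound because intersections may lie at infinity, over extension fields, or carry multiplicity).


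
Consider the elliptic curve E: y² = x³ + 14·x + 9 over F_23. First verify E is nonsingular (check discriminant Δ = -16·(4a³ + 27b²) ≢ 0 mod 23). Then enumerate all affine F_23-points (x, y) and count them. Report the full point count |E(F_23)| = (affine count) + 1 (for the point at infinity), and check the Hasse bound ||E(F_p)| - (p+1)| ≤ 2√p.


Affine points = {(0, 3), (0, 20), (1, 1), (1, 22), (3, 3), (3, 20), (7, 6), (7, 17), (8, 9), (8, 14), (9, 6), (9, 17), (15, 11), (15, 12), (17, 10), (17, 13), (19, 2), (19, 21), (20, 3), (20, 20)}; affine count = 20; |E(F_23)| = 21.

Discriminant check: Δ ∝ 4a³ + 27b² = 4·14³ + 27·9² = 4·2744 + 27·81 ≡ 7 (mod 23). Nonzero ⇒ E is nonsingular.
For each x ∈ F_23, compute rhs = x³ + 14·x + 9 mod 23, then count y ∈ F_23 with y² ≡ rhs.
  x = 0: rhs = 9, matching y values: 3, 20 (2 points).
  x = 1: rhs = 1, matching y values: 1, 22 (2 points).
  x = 2: rhs = 22, matching y values: none (0 points).
  x = 3: rhs = 9, matching y values: 3, 20 (2 points).
  x = 4: rhs = 14, matching y values: none (0 points).
  x = 5: rhs = 20, matching y values: none (0 points).
  x = 6: rhs = 10, matching y values: none (0 points).
  x = 7: rhs = 13, matching y values: 6, 17 (2 points).
  x = 8: rhs = 12, matching y values: 9, 14 (2 points).
  x = 9: rhs = 13, matching y values: 6, 17 (2 points).
  x = 10: rhs = 22, matching y values: none (0 points).
  x = 11: rhs = 22, matching y values: none (0 points).
  x = 12: rhs = 19, matching y values: none (0 points).
  x = 13: rhs = 19, matching y values: none (0 points).
  x = 14: rhs = 5, matching y values: none (0 points).
  x = 15: rhs = 6, matching y values: 11, 12 (2 points).
  x = 16: rhs = 5, matching y values: none (0 points).
  x = 17: rhs = 8, matching y values: 10, 13 (2 points).
  x = 18: rhs = 21, matching y values: none (0 points).
  x = 19: rhs = 4, matching y values: 2, 21 (2 points).
  x = 20: rhs = 9, matching y values: 3, 20 (2 points).
  x = 21: rhs = 19, matching y values: none (0 points).
  x = 22: rhs = 17, matching y values: none (0 points).
Total affine count: 20.
Full point count |E(F_23)| = 20 + 1 = 21.
Hasse bound: |21 − (23+1)| = |-3| = 3 ≤ 2√23 ≈ 9.5917 ✓.


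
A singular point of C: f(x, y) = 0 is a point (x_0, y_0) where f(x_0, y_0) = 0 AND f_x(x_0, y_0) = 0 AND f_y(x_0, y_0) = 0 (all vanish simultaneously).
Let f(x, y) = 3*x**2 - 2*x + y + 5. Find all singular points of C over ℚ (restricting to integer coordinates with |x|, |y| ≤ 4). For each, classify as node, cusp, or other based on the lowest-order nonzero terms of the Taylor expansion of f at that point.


No singular points in the scanned grid; C is smooth there.

Compute partial derivatives:
  f_x = 6*x - 2.
  f_y = 1.
f_y = 1 is a nonzero constant, so f_y never vanishes: no point (x, y) can satisfy f = f_x = f_y = 0. In particular no (x, y) ∈ {−4, ..., 4}² is singular; the curve is smooth.


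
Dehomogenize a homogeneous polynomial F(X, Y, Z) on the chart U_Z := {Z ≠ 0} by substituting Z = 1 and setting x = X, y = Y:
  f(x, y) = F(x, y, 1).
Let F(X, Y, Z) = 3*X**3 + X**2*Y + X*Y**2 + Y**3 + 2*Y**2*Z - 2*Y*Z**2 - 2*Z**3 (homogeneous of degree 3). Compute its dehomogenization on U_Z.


f(x, y) = 3*x**3 + x**2*y + x*y**2 + y**3 + 2*y**2 - 2*y - 2

On U_Z we set Z = 1. Each monomial c·X^i·Y^j·Z^k in F becomes c·x^i·y^j·1^k = c·x^i·y^j.
Substituting Z = 1: F(X, Y, 1) = 3*x**3 + x**2*y + x*y**2 + y**3 + 2*y**2 - 2*y - 2.
Note: deg(f) ≤ deg(F) = 3; strict inequality happens when F is divisible by Z (lost terms).


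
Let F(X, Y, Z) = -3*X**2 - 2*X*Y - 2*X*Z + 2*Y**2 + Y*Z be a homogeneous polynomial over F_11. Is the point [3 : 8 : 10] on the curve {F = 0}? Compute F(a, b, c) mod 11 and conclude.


F(3,8,10) ≡ 7 (mod 11); P is NOT on the curve.

Evaluate F(3, 8, 10) term-by-term (mod 11).
  -3*X**2 ↦ -3·9·1·1 = -27
  -2*X*Y ↦ -2·3·8·1 = -48
  -2*X*Z ↦ -2·3·1·10 = -60
  2*Y**2 ↦ 2·1·64·1 = 128
  Y*Z ↦ 1·1·8·10 = 80
Sum: F(3, 8, 10) = (-27) + (-48) + (-60) + (128) + (80) = 73.
Reducing mod 11: 73 ≡ 7 (mod 11).
Since F(a, b, c) ≡ 7 ≠ 0 (mod 11), P does NOT lie on the curve.


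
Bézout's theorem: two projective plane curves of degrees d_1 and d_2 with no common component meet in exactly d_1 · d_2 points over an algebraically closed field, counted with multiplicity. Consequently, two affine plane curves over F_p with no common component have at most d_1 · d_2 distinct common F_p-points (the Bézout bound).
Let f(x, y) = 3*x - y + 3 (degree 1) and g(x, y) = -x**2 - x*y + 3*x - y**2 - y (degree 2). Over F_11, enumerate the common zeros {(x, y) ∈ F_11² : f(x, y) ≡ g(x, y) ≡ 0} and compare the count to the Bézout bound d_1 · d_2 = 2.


Common zeros: {(8, 5), (9, 8)}; count = 2; Bézout bound = 2.

deg(f) = 1, deg(g) = 2, so Bézout bound = 2.
Scan x ∈ F_11. For each x, list the y ∈ F_11 with f(x, y) ≡ 0 and those with g(x, y) ≡ 0 (mod 11); the common zeros in that column are the intersection.
  x = 0: f ≡ 0 at y ∈ {3}; g ≡ 0 at y ∈ {0, 10}; common: ∅.
  x = 1: f ≡ 0 at y ∈ {6}; g ≡ 0 at y ∈ {4, 5}; common: ∅.
  x = 2: f ≡ 0 at y ∈ {9}; g ≡ 0 at y ∈ ∅; common: ∅.
  x = 3: f ≡ 0 at y ∈ {1}; g ≡ 0 at y ∈ {0, 7}; common: ∅.
  x = 4: f ≡ 0 at y ∈ {4}; g ≡ 0 at y ∈ {7, 10}; common: ∅.
  x = 5: f ≡ 0 at y ∈ {7}; g ≡ 0 at y ∈ ∅; common: ∅.
  x = 6: f ≡ 0 at y ∈ {10}; g ≡ 0 at y ∈ ∅; common: ∅.
  x = 7: f ≡ 0 at y ∈ {2}; g ≡ 0 at y ∈ ∅; common: ∅.
  x = 8: f ≡ 0 at y ∈ {5}; g ≡ 0 at y ∈ {5, 8}; common: {5}.
  x = 9: f ≡ 0 at y ∈ {8}; g ≡ 0 at y ∈ {4, 8}; common: {8}.
  x = 10: f ≡ 0 at y ∈ {0}; g ≡ 0 at y ∈ ∅; common: ∅.
Collecting: common zeros = {(8, 5), (9, 8)}, so the count is 2.
Comparison with the Bézout bound: 2 ≤ 2 = deg(f)·deg(g), as expected for curves with no common component (the bound is attained).


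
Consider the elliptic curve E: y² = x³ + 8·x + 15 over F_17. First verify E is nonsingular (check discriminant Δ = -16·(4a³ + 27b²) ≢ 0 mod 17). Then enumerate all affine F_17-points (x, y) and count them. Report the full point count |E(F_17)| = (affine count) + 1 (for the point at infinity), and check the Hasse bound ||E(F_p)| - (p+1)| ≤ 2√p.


Affine points = {(0, 7), (0, 10), (3, 7), (3, 10), (4, 3), (4, 14), (8, 8), (8, 9), (9, 0), (13, 2), (13, 15), (14, 7), (14, 10), (15, 5), (15, 12)}; affine count = 15; |E(F_17)| = 16.

Discriminant check: Δ ∝ 4a³ + 27b² = 4·8³ + 27·15² = 4·512 + 27·225 ≡ 14 (mod 17). Nonzero ⇒ E is nonsingular.
For each x ∈ F_17, compute rhs = x³ + 8·x + 15 mod 17, then count y ∈ F_17 with y² ≡ rhs.
  x = 0: rhs = 15, matching y values: 7, 10 (2 points).
  x = 1: rhs = 7, matching y values: none (0 points).
  x = 2: rhs = 5, matching y values: none (0 points).
  x = 3: rhs = 15, matching y values: 7, 10 (2 points).
  x = 4: rhs = 9, matching y values: 3, 14 (2 points).
  x = 5: rhs = 10, matching y values: none (0 points).
  x = 6: rhs = 7, matching y values: none (0 points).
  x = 7: rhs = 6, matching y values: none (0 points).
  x = 8: rhs = 13, matching y values: 8, 9 (2 points).
  x = 9: rhs = 0, matching y values: 0 (1 points).
  x = 10: rhs = 7, matching y values: none (0 points).
  x = 11: rhs = 6, matching y values: none (0 points).
  x = 12: rhs = 3, matching y values: none (0 points).
  x = 13: rhs = 4, matching y values: 2, 15 (2 points).
  x = 14: rhs = 15, matching y values: 7, 10 (2 points).
  x = 15: rhs = 8, matching y values: 5, 12 (2 points).
  x = 16: rhs = 6, matching y values: none (0 points).
Total affine count: 15.
Full point count |E(F_17)| = 15 + 1 = 16.
Hasse bound: |16 − (17+1)| = |-2| = 2 ≤ 2√17 ≈ 8.2462 ✓.


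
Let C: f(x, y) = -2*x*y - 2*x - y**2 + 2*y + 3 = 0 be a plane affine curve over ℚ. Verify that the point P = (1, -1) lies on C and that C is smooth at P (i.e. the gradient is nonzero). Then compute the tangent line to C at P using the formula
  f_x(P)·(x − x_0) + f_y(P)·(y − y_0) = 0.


Tangent line at P: 2*y + 2 = 0.

Step 1: f(1, -1) = 0, so P lies on C.
Step 2: partial derivatives
  f_x(x, y) = -2*y - 2, f_y(x, y) = -2*x - 2*y + 2.
  f_x(P) = 0, f_y(P) = 2 (gradient nonzero, so P is smooth).
Step 3: tangent line at P: 0·(x − 1) + 2·(y − -1) = 0.
Expanding: 2*y + 2 = 0.


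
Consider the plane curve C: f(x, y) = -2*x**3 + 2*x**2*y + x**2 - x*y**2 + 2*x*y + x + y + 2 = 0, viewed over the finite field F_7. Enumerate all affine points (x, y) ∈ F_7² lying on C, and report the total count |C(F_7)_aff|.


Affine F_7-points: {(0, 5), (2, 5)}; count = 2.

For each of the 49 pairs (x, y) ∈ F_7², evaluate f(x, y) mod 7. Record the zeros.
  x = 0: [0↦2, 1↦3, 2↦4, 3↦5, 4↦6, 5↦0, 6↦1]  zeros at y ∈ {5}
  x = 1: [0↦2, 1↦6, 2↦1, 3↦1, 4↦6, 5↦2, 6↦3]  zeros at y ∈ ∅
  x = 2: [0↦6, 1↦3, 2↦3, 3↦6, 4↦5, 5↦0, 6↦5]  zeros at y ∈ {5}
  x = 3: [0↦2, 1↦3, 2↦5, 3↦1, 4↦5, 5↦3, 6↦2]  zeros at y ∈ ∅
  x = 4: [0↦6, 1↦1, 2↦2, 3↦2, 4↦1, 5↦6, 6↦3]  zeros at y ∈ ∅
  x = 5: [0↦6, 1↦6, 2↦3, 3↦4, 4↦2, 5↦4, 6↦3]  zeros at y ∈ ∅
  x = 6: [0↦4, 1↦6, 2↦3, 3↦2, 4↦3, 5↦6, 6↦4]  zeros at y ∈ ∅
Collecting zeros: affine points = {(0, 5), (2, 5)}.
Total count |C(F_7)_aff| = 2.


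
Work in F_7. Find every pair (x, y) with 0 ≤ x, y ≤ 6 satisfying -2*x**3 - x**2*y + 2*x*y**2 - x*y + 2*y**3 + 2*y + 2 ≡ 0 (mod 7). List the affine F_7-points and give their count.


Affine F_7-points: {(1, 0), (1, 6), (2, 0), (4, 0), (5, 5)}; count = 5.

For each of the 49 pairs (x, y) ∈ F_7², evaluate f(x, y) mod 7. Record the zeros.
  x = 0: [0↦2, 1↦6, 2↦1, 3↦6, 4↦5, 5↦3, 6↦5]  zeros at y ∈ ∅
  x = 1: [0↦0, 1↦4, 2↦3, 3↦2, 4↦6, 5↦6, 6↦0]  zeros at y ∈ {0, 6}
  x = 2: [0↦0, 1↦2, 2↦3, 3↦1, 4↦1, 5↦1, 6↦6]  zeros at y ∈ {0}
  x = 3: [0↦4, 1↦2, 2↦3, 3↦5, 4↦6, 5↦4, 6↦4]  zeros at y ∈ ∅
  x = 4: [0↦0, 1↦6, 2↦5, 3↦2, 4↦2, 5↦3, 6↦3]  zeros at y ∈ {0}
  x = 5: [0↦4, 1↦2, 2↦4, 3↦1, 4↦5, 5↦0, 6↦5]  zeros at y ∈ {5}
  x = 6: [0↦4, 1↦6, 2↦2, 3↦4, 4↦3, 5↦4, 6↦5]  zeros at y ∈ ∅
Collecting zeros: affine points = {(1, 0), (1, 6), (2, 0), (4, 0), (5, 5)}.
Total count |C(F_7)_aff| = 5.


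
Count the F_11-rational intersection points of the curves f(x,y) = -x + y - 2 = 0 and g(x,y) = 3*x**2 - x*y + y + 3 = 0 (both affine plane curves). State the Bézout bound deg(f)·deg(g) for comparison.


Common zeros: {(2, 4), (4, 6)}; count = 2; Bézout bound = 2.

deg(f) = 1, deg(g) = 2, so Bézout bound = 2.
Scan x ∈ F_11. For each x, list the y ∈ F_11 with f(x, y) ≡ 0 and those with g(x, y) ≡ 0 (mod 11); the common zeros in that column are the intersection.
  x = 0: f ≡ 0 at y ∈ {2}; g ≡ 0 at y ∈ {8}; common: ∅.
  x = 1: f ≡ 0 at y ∈ {3}; g ≡ 0 at y ∈ ∅; common: ∅.
  x = 2: f ≡ 0 at y ∈ {4}; g ≡ 0 at y ∈ {4}; common: {4}.
  x = 3: f ≡ 0 at y ∈ {5}; g ≡ 0 at y ∈ {4}; common: ∅.
  x = 4: f ≡ 0 at y ∈ {6}; g ≡ 0 at y ∈ {6}; common: {6}.
  x = 5: f ≡ 0 at y ∈ {7}; g ≡ 0 at y ∈ {3}; common: ∅.
  x = 6: f ≡ 0 at y ∈ {8}; g ≡ 0 at y ∈ {9}; common: ∅.
  x = 7: f ≡ 0 at y ∈ {9}; g ≡ 0 at y ∈ {3}; common: ∅.
  x = 8: f ≡ 0 at y ∈ {10}; g ≡ 0 at y ∈ {9}; common: ∅.
  x = 9: f ≡ 0 at y ∈ {0}; g ≡ 0 at y ∈ {6}; common: ∅.
  x = 10: f ≡ 0 at y ∈ {1}; g ≡ 0 at y ∈ {8}; common: ∅.
Collecting: common zeros = {(2, 4), (4, 6)}, so the count is 2.
Comparison with the Bézout bound: 2 ≤ 2 = deg(f)·deg(g), as expected for curves with no common component (the bound is attained).


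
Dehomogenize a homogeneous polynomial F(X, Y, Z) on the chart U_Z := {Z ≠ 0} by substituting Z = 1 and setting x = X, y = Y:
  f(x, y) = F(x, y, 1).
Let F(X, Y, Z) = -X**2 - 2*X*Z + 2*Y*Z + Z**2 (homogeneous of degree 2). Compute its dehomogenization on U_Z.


f(x, y) = -x**2 - 2*x + 2*y + 1

On U_Z we set Z = 1. Each monomial c·X^i·Y^j·Z^k in F becomes c·x^i·y^j·1^k = c·x^i·y^j.
Substituting Z = 1: F(X, Y, 1) = -x**2 - 2*x + 2*y + 1.
Note: deg(f) ≤ deg(F) = 2; strict inequality happens when F is divisible by Z (lost terms).


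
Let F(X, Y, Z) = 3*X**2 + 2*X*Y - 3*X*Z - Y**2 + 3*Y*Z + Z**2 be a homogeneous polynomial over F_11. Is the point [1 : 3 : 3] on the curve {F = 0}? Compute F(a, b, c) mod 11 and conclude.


F(1,3,3) ≡ 5 (mod 11); P is NOT on the curve.

Evaluate F(1, 3, 3) term-by-term (mod 11).
  3*X**2 ↦ 3·1·1·1 = 3
  2*X*Y ↦ 2·1·3·1 = 6
  -3*X*Z ↦ -3·1·1·3 = -9
  -Y**2 ↦ -1·1·9·1 = -9
  3*Y*Z ↦ 3·1·3·3 = 27
  Z**2 ↦ 1·1·1·9 = 9
Sum: F(1, 3, 3) = (3) + (6) + (-9) + (-9) + (27) + (9) = 27.
Reducing mod 11: 27 ≡ 5 (mod 11).
Since F(a, b, c) ≡ 5 ≠ 0 (mod 11), P does NOT lie on the curve.


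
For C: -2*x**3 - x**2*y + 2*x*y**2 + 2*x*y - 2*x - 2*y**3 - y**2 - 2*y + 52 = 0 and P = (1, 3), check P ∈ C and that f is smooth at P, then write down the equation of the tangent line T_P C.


Tangent line at P: 10*x - 49*y + 137 = 0.

Step 1: f(1, 3) = 0, so P lies on C.
Step 2: partial derivatives
  f_x(x, y) = -6*x**2 - 2*x*y + 2*y**2 + 2*y - 2, f_y(x, y) = -x**2 + 4*x*y + 2*x - 6*y**2 - 2*y - 2.
  f_x(P) = 10, f_y(P) = -49 (gradient nonzero, so P is smooth).
Step 3: tangent line at P: 10·(x − 1) + -49·(y − 3) = 0.
Expanding: 10*x - 49*y + 137 = 0.


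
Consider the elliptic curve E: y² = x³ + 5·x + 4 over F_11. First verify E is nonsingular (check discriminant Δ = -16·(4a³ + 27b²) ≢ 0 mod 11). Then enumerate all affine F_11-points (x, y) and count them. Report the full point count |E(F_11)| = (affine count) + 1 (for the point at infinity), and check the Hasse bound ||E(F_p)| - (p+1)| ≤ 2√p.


Affine points = {(0, 2), (0, 9), (2, 0), (4, 0), (5, 0), (10, 3), (10, 8)}; affine count = 7; |E(F_11)| = 8.

Discriminant check: Δ ∝ 4a³ + 27b² = 4·5³ + 27·4² = 4·125 + 27·16 ≡ 8 (mod 11). Nonzero ⇒ E is nonsingular.
For each x ∈ F_11, compute rhs = x³ + 5·x + 4 mod 11, then count y ∈ F_11 with y² ≡ rhs.
  x = 0: rhs = 4, matching y values: 2, 9 (2 points).
  x = 1: rhs = 10, matching y values: none (0 points).
  x = 2: rhs = 0, matching y values: 0 (1 points).
  x = 3: rhs = 2, matching y values: none (0 points).
  x = 4: rhs = 0, matching y values: 0 (1 points).
  x = 5: rhs = 0, matching y values: 0 (1 points).
  x = 6: rhs = 8, matching y values: none (0 points).
  x = 7: rhs = 8, matching y values: none (0 points).
  x = 8: rhs = 6, matching y values: none (0 points).
  x = 9: rhs = 8, matching y values: none (0 points).
  x = 10: rhs = 9, matching y values: 3, 8 (2 points).
Total affine count: 7.
Full point count |E(F_11)| = 7 + 1 = 8.
Hasse bound: |8 − (11+1)| = |-4| = 4 ≤ 2√11 ≈ 6.6332 ✓.


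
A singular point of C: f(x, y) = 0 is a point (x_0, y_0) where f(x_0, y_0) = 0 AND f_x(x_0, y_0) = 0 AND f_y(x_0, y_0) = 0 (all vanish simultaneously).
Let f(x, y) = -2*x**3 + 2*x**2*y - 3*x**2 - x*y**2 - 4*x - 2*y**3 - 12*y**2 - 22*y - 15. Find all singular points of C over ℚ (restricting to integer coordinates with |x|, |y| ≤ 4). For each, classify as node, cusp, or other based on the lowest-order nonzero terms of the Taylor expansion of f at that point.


Singular points: {(-1, -2)}; classification: node.

Compute partial derivatives:
  f_x = -6*x**2 + 4*x*y - 6*x - y**2 - 4.
  f_y = 2*x**2 - 2*x*y - 6*y**2 - 24*y - 22.
Scan x_0 ∈ {−4, ..., 4}. For each x_0, f_y(x_0, y) is a polynomial in y; find its integer roots y ∈ {−4, ..., 4}, then test f_x and f at those candidates.
  x = -4: f_y(-4, y) = -6*y**2 - 16*y + 10; no integer root y with |y| ≤ 4.
  x = -3: f_y(-3, y) = -6*y**2 - 18*y - 4; no integer root y with |y| ≤ 4.
  x = -2: f_y(-2, y) = -6*y**2 - 20*y - 14; vanishes at y ∈ {-1}. (-2, -1): f_x = -9 ≠ 0.
  x = -1: f_y(-1, y) = -6*y**2 - 22*y - 20; vanishes at y ∈ {-2}. (-1, -2): f_x = 0, f = 0 — SINGULAR.
  x = 0: f_y(0, y) = -6*y**2 - 24*y - 22; no integer root y with |y| ≤ 4.
  x = 1: f_y(1, y) = -6*y**2 - 26*y - 20; vanishes at y ∈ {-1}. (1, -1): f_x = -21 ≠ 0.
  x = 2: f_y(2, y) = -6*y**2 - 28*y - 14; no integer root y with |y| ≤ 4.
  x = 3: f_y(3, y) = -6*y**2 - 30*y - 4; no integer root y with |y| ≤ 4.
  x = 4: f_y(4, y) = -6*y**2 - 32*y + 10; no integer root y with |y| ≤ 4.
Only singular point on the grid: (-1, -2).
Classify: substitute x = -1 + u, y = -2 + v and expand: f = -2*u**3 + 2*u**2*v - u**2 - u*v**2 - 2*v**3 + v**2.
No constant or linear terms (consistent with a singular point). Quadratic part: -u**2 + v**2. Cubic part: -2*u**3 + 2*u**2*v - u*v**2 - 2*v**3.
The quadratic part v**2 - u**2 = (v − u)(v + u) splits into two distinct linear factors, so there are two distinct tangent lines y − -2 = ±(x − -1) — this is a node (ordinary double point).
Classification: node.
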